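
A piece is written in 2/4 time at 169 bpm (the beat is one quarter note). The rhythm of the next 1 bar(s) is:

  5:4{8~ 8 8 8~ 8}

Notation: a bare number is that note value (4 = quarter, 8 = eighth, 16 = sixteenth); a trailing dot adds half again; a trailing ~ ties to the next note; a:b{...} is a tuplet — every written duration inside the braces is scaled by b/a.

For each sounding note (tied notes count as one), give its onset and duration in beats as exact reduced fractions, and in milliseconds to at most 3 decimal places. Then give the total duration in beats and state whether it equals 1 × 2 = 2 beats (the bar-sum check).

1) 0.0ms=0b +284.024ms=4/5b
2) 284.024ms=4/5b +142.012ms=2/5b
3) 426.036ms=6/5b +284.024ms=4/5b
Σ=2b of 2 (169bpm 2/4) — PASS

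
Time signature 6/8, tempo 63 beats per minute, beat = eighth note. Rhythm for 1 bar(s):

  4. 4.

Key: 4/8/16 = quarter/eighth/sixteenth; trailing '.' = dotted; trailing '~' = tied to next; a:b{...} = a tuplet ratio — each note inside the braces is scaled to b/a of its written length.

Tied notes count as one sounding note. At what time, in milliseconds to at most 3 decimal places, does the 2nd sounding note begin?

1. 0.0ms @ 0 + 2857.143ms (3)
2. 2857.143ms @ 3 + 2857.143ms (3)

note 2 onset = 3b = 2857.143ms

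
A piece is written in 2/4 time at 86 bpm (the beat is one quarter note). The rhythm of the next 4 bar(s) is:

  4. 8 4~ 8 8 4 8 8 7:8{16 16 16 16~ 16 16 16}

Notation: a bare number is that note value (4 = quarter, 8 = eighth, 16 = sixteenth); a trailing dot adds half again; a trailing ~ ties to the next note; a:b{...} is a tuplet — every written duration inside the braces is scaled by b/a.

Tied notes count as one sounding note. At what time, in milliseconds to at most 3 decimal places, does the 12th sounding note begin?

note 12 onset = 52/7b = 5182.724ms

1. 0.0ms @ 0 + 1046.512ms (3/2)
2. 1046.512ms @ 3/2 + 348.837ms (1/2)
3. 1395.349ms @ 2 + 1046.512ms (3/2)
4. 2441.86ms @ 7/2 + 348.837ms (1/2)
5. 2790.698ms @ 4 + 697.674ms (1)
6. 3488.372ms @ 5 + 348.837ms (1/2)
7. 3837.209ms @ 11/2 + 348.837ms (1/2)
8. 4186.047ms @ 6 + 199.336ms (2/7)
9. 4385.382ms @ 44/7 + 199.336ms (2/7)
10. 4584.718ms @ 46/7 + 199.336ms (2/7)
11. 4784.053ms @ 48/7 + 398.671ms (4/7)
12. 5182.724ms @ 52/7 + 199.336ms (2/7)
13. 5382.06ms @ 54/7 + 199.336ms (2/7)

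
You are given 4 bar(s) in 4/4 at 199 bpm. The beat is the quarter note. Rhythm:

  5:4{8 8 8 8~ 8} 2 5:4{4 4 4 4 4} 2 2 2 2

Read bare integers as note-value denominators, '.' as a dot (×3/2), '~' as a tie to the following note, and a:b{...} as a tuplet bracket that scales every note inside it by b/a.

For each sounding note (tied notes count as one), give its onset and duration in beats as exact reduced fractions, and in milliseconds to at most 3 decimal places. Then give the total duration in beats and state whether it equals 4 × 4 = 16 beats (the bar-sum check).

1) 0.0ms=0b +120.603ms=2/5b
2) 120.603ms=2/5b +120.603ms=2/5b
3) 241.206ms=4/5b +120.603ms=2/5b
4) 361.809ms=6/5b +241.206ms=4/5b
5) 603.015ms=2b +603.015ms=2b
6) 1206.03ms=4b +241.206ms=4/5b
7) 1447.236ms=24/5b +241.206ms=4/5b
8) 1688.442ms=28/5b +241.206ms=4/5b
9) 1929.648ms=32/5b +241.206ms=4/5b
10) 2170.854ms=36/5b +241.206ms=4/5b
11) 2412.06ms=8b +603.015ms=2b
12) 3015.075ms=10b +603.015ms=2b
13) 3618.09ms=12b +603.015ms=2b
14) 4221.106ms=14b +603.015ms=2b
Σ=16b of 16 (199bpm 4/4) — PASS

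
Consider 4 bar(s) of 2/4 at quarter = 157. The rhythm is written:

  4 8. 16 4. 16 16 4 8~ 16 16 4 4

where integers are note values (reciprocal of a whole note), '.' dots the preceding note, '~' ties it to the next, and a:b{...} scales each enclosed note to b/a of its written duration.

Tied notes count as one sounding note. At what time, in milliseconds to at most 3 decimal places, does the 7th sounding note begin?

note 7 onset = 4b = 1528.662ms

1. 0.0ms @ 0 + 382.166ms (1)
2. 382.166ms @ 1 + 286.624ms (3/4)
3. 668.79ms @ 7/4 + 95.541ms (1/4)
4. 764.331ms @ 2 + 573.248ms (3/2)
5. 1337.58ms @ 7/2 + 95.541ms (1/4)
6. 1433.121ms @ 15/4 + 95.541ms (1/4)
7. 1528.662ms @ 4 + 382.166ms (1)
8. 1910.828ms @ 5 + 286.624ms (3/4)
9. 2197.452ms @ 23/4 + 95.541ms (1/4)
10. 2292.994ms @ 6 + 382.166ms (1)
11. 2675.159ms @ 7 + 382.166ms (1)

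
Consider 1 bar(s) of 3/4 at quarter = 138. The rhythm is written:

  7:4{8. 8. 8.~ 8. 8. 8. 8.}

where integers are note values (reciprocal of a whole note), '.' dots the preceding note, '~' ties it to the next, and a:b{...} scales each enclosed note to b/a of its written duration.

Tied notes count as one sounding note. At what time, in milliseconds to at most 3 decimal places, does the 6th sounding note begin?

1. 0.0ms @ 0 + 186.335ms (3/7)
2. 186.335ms @ 3/7 + 186.335ms (3/7)
3. 372.671ms @ 6/7 + 372.671ms (6/7)
4. 745.342ms @ 12/7 + 186.335ms (3/7)
5. 931.677ms @ 15/7 + 186.335ms (3/7)
6. 1118.012ms @ 18/7 + 186.335ms (3/7)

note 6 onset = 18/7b = 1118.012ms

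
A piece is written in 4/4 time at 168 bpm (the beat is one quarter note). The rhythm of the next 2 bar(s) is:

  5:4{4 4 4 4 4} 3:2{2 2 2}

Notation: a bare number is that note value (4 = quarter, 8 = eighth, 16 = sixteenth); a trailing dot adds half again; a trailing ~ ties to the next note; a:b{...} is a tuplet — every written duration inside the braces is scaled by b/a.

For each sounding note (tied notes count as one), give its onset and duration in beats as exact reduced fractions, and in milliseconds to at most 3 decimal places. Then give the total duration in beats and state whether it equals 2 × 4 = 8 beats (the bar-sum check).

1) 0.0ms=0b +285.714ms=4/5b
2) 285.714ms=4/5b +285.714ms=4/5b
3) 571.429ms=8/5b +285.714ms=4/5b
4) 857.143ms=12/5b +285.714ms=4/5b
5) 1142.857ms=16/5b +285.714ms=4/5b
6) 1428.571ms=4b +476.19ms=4/3b
7) 1904.762ms=16/3b +476.19ms=4/3b
8) 2380.952ms=20/3b +476.19ms=4/3b
Σ=8b of 8 (168bpm 4/4) — PASS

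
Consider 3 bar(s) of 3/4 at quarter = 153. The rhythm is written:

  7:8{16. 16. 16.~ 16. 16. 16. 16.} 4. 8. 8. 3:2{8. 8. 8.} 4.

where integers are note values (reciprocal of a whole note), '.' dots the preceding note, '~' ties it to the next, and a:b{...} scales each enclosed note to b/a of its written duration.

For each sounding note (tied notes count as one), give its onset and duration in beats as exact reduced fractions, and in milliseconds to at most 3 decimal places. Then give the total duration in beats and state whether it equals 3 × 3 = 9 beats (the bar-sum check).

1) 0.0ms=0b +168.067ms=3/7b
2) 168.067ms=3/7b +168.067ms=3/7b
3) 336.134ms=6/7b +336.134ms=6/7b
4) 672.269ms=12/7b +168.067ms=3/7b
5) 840.336ms=15/7b +168.067ms=3/7b
6) 1008.403ms=18/7b +168.067ms=3/7b
7) 1176.471ms=3b +588.235ms=3/2b
8) 1764.706ms=9/2b +294.118ms=3/4b
9) 2058.824ms=21/4b +294.118ms=3/4b
10) 2352.941ms=6b +196.078ms=1/2b
11) 2549.02ms=13/2b +196.078ms=1/2b
12) 2745.098ms=7b +196.078ms=1/2b
13) 2941.176ms=15/2b +588.235ms=3/2b
Σ=9b of 9 (153bpm 3/4) — PASS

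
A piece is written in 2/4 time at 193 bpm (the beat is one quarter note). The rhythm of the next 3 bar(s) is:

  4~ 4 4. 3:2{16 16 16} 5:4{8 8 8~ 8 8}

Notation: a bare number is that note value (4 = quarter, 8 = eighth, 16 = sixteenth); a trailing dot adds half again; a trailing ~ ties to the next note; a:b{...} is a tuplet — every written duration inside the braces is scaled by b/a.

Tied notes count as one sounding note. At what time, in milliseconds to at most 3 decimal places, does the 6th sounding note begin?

note 6 onset = 4b = 1243.523ms

1. 0.0ms @ 0 + 621.762ms (2)
2. 621.762ms @ 2 + 466.321ms (3/2)
3. 1088.083ms @ 7/2 + 51.813ms (1/6)
4. 1139.896ms @ 11/3 + 51.813ms (1/6)
5. 1191.71ms @ 23/6 + 51.813ms (1/6)
6. 1243.523ms @ 4 + 124.352ms (2/5)
7. 1367.876ms @ 22/5 + 124.352ms (2/5)
8. 1492.228ms @ 24/5 + 248.705ms (4/5)
9. 1740.933ms @ 28/5 + 124.352ms (2/5)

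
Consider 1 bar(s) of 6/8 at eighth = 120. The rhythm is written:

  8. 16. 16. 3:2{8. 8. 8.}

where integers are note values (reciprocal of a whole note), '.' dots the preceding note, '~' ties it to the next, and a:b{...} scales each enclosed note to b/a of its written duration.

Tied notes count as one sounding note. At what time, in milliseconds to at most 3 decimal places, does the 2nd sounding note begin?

note 2 onset = 3/2b = 750.0ms

1. 0.0ms @ 0 + 750.0ms (3/2)
2. 750.0ms @ 3/2 + 375.0ms (3/4)
3. 1125.0ms @ 9/4 + 375.0ms (3/4)
4. 1500.0ms @ 3 + 500.0ms (1)
5. 2000.0ms @ 4 + 500.0ms (1)
6. 2500.0ms @ 5 + 500.0ms (1)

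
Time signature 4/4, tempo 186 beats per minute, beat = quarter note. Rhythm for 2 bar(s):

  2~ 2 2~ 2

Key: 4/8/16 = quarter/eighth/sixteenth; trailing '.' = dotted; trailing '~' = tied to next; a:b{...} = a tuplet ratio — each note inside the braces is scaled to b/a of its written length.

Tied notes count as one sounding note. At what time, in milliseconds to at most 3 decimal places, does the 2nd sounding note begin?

note 2 onset = 4b = 1290.323ms

1. 0.0ms @ 0 + 1290.323ms (4)
2. 1290.323ms @ 4 + 1290.323ms (4)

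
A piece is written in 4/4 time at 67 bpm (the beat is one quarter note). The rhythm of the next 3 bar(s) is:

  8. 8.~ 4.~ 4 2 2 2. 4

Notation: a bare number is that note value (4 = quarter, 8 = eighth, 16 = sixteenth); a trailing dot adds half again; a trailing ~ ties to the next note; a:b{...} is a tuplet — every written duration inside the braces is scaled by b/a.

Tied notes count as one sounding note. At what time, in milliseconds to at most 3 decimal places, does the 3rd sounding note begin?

note 3 onset = 4b = 3582.09ms

1. 0.0ms @ 0 + 671.642ms (3/4)
2. 671.642ms @ 3/4 + 2910.448ms (13/4)
3. 3582.09ms @ 4 + 1791.045ms (2)
4. 5373.134ms @ 6 + 1791.045ms (2)
5. 7164.179ms @ 8 + 2686.567ms (3)
6. 9850.746ms @ 11 + 895.522ms (1)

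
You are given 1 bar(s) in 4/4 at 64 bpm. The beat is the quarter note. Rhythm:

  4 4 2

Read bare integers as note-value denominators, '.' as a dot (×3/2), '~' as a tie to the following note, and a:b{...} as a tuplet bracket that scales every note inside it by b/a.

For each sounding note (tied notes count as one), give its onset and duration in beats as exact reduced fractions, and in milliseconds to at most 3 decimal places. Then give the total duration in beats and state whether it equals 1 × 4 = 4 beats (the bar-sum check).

1) 0.0ms=0b +937.5ms=1b
2) 937.5ms=1b +937.5ms=1b
3) 1875.0ms=2b +1875.0ms=2b
Σ=4b of 4 (64bpm 4/4) — PASS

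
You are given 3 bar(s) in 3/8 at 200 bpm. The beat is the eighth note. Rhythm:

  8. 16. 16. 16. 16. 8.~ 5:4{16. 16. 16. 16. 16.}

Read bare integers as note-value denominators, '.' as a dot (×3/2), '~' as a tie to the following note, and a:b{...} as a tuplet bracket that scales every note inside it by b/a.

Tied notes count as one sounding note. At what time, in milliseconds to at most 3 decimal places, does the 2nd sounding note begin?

1. 0.0ms @ 0 + 450.0ms (3/2)
2. 450.0ms @ 3/2 + 225.0ms (3/4)
3. 675.0ms @ 9/4 + 225.0ms (3/4)
4. 900.0ms @ 3 + 225.0ms (3/4)
5. 1125.0ms @ 15/4 + 225.0ms (3/4)
6. 1350.0ms @ 9/2 + 630.0ms (21/10)
7. 1980.0ms @ 33/5 + 180.0ms (3/5)
8. 2160.0ms @ 36/5 + 180.0ms (3/5)
9. 2340.0ms @ 39/5 + 180.0ms (3/5)
10. 2520.0ms @ 42/5 + 180.0ms (3/5)

note 2 onset = 3/2b = 450.0ms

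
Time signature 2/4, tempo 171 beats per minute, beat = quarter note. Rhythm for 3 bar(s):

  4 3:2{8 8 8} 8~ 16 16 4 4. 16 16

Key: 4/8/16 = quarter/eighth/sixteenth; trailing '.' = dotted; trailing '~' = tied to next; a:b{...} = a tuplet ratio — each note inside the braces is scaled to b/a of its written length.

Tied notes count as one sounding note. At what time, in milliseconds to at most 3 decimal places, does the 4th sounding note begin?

1. 0.0ms @ 0 + 350.877ms (1)
2. 350.877ms @ 1 + 116.959ms (1/3)
3. 467.836ms @ 4/3 + 116.959ms (1/3)
4. 584.795ms @ 5/3 + 116.959ms (1/3)
5. 701.754ms @ 2 + 263.158ms (3/4)
6. 964.912ms @ 11/4 + 87.719ms (1/4)
7. 1052.632ms @ 3 + 350.877ms (1)
8. 1403.509ms @ 4 + 526.316ms (3/2)
9. 1929.825ms @ 11/2 + 87.719ms (1/4)
10. 2017.544ms @ 23/4 + 87.719ms (1/4)

note 4 onset = 5/3b = 584.795ms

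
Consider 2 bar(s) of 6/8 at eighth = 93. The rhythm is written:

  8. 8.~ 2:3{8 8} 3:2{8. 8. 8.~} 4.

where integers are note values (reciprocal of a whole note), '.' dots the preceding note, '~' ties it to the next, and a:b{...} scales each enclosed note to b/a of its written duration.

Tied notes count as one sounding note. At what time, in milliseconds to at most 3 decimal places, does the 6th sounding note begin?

note 6 onset = 8b = 5161.29ms

1. 0.0ms @ 0 + 967.742ms (3/2)
2. 967.742ms @ 3/2 + 1935.484ms (3)
3. 2903.226ms @ 9/2 + 967.742ms (3/2)
4. 3870.968ms @ 6 + 645.161ms (1)
5. 4516.129ms @ 7 + 645.161ms (1)
6. 5161.29ms @ 8 + 2580.645ms (4)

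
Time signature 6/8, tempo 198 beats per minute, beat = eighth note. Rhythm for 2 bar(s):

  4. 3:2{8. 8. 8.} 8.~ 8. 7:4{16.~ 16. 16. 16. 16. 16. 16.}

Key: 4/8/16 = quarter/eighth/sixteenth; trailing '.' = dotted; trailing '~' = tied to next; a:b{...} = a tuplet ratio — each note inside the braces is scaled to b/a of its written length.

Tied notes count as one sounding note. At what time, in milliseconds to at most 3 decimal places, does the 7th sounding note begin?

1. 0.0ms @ 0 + 909.091ms (3)
2. 909.091ms @ 3 + 303.03ms (1)
3. 1212.121ms @ 4 + 303.03ms (1)
4. 1515.152ms @ 5 + 303.03ms (1)
5. 1818.182ms @ 6 + 909.091ms (3)
6. 2727.273ms @ 9 + 259.74ms (6/7)
7. 2987.013ms @ 69/7 + 129.87ms (3/7)
8. 3116.883ms @ 72/7 + 129.87ms (3/7)
9. 3246.753ms @ 75/7 + 129.87ms (3/7)
10. 3376.623ms @ 78/7 + 129.87ms (3/7)
11. 3506.494ms @ 81/7 + 129.87ms (3/7)

note 7 onset = 69/7b = 2987.013ms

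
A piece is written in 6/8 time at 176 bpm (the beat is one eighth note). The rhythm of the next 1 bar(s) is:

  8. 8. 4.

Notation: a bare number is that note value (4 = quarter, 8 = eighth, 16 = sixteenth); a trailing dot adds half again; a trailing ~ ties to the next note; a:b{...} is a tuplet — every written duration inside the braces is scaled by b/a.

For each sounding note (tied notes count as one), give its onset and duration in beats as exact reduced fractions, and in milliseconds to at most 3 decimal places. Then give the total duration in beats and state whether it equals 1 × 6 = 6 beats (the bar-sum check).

1) 0.0ms=0b +511.364ms=3/2b
2) 511.364ms=3/2b +511.364ms=3/2b
3) 1022.727ms=3b +1022.727ms=3b
Σ=6b of 6 (176bpm 6/8) — PASS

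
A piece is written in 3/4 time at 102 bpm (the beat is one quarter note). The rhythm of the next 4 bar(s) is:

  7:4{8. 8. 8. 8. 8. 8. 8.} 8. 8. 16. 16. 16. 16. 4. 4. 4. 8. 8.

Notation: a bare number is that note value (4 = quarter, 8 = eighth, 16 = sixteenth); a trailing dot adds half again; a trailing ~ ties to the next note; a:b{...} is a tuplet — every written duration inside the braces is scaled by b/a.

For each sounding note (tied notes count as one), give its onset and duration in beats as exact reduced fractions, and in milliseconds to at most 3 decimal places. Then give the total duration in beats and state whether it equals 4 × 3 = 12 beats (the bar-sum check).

1) 0.0ms=0b +252.101ms=3/7b
2) 252.101ms=3/7b +252.101ms=3/7b
3) 504.202ms=6/7b +252.101ms=3/7b
4) 756.303ms=9/7b +252.101ms=3/7b
5) 1008.403ms=12/7b +252.101ms=3/7b
6) 1260.504ms=15/7b +252.101ms=3/7b
7) 1512.605ms=18/7b +252.101ms=3/7b
8) 1764.706ms=3b +441.176ms=3/4b
9) 2205.882ms=15/4b +441.176ms=3/4b
10) 2647.059ms=9/2b +220.588ms=3/8b
11) 2867.647ms=39/8b +220.588ms=3/8b
12) 3088.235ms=21/4b +220.588ms=3/8b
13) 3308.824ms=45/8b +220.588ms=3/8b
14) 3529.412ms=6b +882.353ms=3/2b
15) 4411.765ms=15/2b +882.353ms=3/2b
16) 5294.118ms=9b +882.353ms=3/2b
17) 6176.471ms=21/2b +441.176ms=3/4b
18) 6617.647ms=45/4b +441.176ms=3/4b
Σ=12b of 12 (102bpm 3/4) — PASS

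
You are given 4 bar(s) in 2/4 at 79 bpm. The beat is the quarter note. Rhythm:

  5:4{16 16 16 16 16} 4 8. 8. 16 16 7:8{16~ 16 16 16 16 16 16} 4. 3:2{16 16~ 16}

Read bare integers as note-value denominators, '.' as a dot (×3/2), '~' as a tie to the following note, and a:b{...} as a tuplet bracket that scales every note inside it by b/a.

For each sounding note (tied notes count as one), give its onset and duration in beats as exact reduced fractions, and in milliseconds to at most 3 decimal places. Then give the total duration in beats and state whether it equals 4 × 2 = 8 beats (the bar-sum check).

1) 0.0ms=0b +151.899ms=1/5b
2) 151.899ms=1/5b +151.899ms=1/5b
3) 303.797ms=2/5b +151.899ms=1/5b
4) 455.696ms=3/5b +151.899ms=1/5b
5) 607.595ms=4/5b +151.899ms=1/5b
6) 759.494ms=1b +759.494ms=1b
7) 1518.987ms=2b +569.62ms=3/4b
8) 2088.608ms=11/4b +569.62ms=3/4b
9) 2658.228ms=7/2b +189.873ms=1/4b
10) 2848.101ms=15/4b +189.873ms=1/4b
11) 3037.975ms=4b +433.996ms=4/7b
12) 3471.971ms=32/7b +216.998ms=2/7b
13) 3688.969ms=34/7b +216.998ms=2/7b
14) 3905.967ms=36/7b +216.998ms=2/7b
15) 4122.966ms=38/7b +216.998ms=2/7b
16) 4339.964ms=40/7b +216.998ms=2/7b
17) 4556.962ms=6b +1139.241ms=3/2b
18) 5696.203ms=15/2b +126.582ms=1/6b
19) 5822.785ms=23/3b +253.165ms=1/3b
Σ=8b of 8 (79bpm 2/4) — PASS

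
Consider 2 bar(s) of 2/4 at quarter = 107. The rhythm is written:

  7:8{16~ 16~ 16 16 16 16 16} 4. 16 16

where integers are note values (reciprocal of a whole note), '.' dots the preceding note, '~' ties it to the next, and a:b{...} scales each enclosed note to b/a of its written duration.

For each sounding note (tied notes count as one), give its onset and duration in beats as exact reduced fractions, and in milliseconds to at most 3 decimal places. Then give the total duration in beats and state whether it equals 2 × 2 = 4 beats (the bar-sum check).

1) 0.0ms=0b +480.641ms=6/7b
2) 480.641ms=6/7b +160.214ms=2/7b
3) 640.854ms=8/7b +160.214ms=2/7b
4) 801.068ms=10/7b +160.214ms=2/7b
5) 961.282ms=12/7b +160.214ms=2/7b
6) 1121.495ms=2b +841.121ms=3/2b
7) 1962.617ms=7/2b +140.187ms=1/4b
8) 2102.804ms=15/4b +140.187ms=1/4b
Σ=4b of 4 (107bpm 2/4) — PASS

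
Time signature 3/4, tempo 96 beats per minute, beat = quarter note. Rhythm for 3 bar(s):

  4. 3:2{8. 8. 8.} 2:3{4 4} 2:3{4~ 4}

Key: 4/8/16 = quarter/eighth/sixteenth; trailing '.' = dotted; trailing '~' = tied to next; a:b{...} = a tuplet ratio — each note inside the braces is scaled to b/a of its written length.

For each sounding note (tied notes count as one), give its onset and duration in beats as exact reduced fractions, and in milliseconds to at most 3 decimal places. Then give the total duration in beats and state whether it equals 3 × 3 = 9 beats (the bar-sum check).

1) 0.0ms=0b +937.5ms=3/2b
2) 937.5ms=3/2b +312.5ms=1/2b
3) 1250.0ms=2b +312.5ms=1/2b
4) 1562.5ms=5/2b +312.5ms=1/2b
5) 1875.0ms=3b +937.5ms=3/2b
6) 2812.5ms=9/2b +937.5ms=3/2b
7) 3750.0ms=6b +1875.0ms=3b
Σ=9b of 9 (96bpm 3/4) — PASS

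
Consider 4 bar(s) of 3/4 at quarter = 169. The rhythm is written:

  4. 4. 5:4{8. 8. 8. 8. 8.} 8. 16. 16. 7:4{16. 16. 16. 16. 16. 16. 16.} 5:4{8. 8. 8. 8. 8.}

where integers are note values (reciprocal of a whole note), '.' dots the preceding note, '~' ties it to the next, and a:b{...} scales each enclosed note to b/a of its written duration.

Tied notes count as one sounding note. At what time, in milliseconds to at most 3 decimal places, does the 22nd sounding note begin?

1. 0.0ms @ 0 + 532.544ms (3/2)
2. 532.544ms @ 3/2 + 532.544ms (3/2)
3. 1065.089ms @ 3 + 213.018ms (3/5)
4. 1278.107ms @ 18/5 + 213.018ms (3/5)
5. 1491.124ms @ 21/5 + 213.018ms (3/5)
6. 1704.142ms @ 24/5 + 213.018ms (3/5)
7. 1917.16ms @ 27/5 + 213.018ms (3/5)
8. 2130.178ms @ 6 + 266.272ms (3/4)
9. 2396.45ms @ 27/4 + 133.136ms (3/8)
10. 2529.586ms @ 57/8 + 133.136ms (3/8)
11. 2662.722ms @ 15/2 + 76.078ms (3/14)
12. 2738.8ms @ 54/7 + 76.078ms (3/14)
13. 2814.877ms @ 111/14 + 76.078ms (3/14)
14. 2890.955ms @ 57/7 + 76.078ms (3/14)
15. 2967.033ms @ 117/14 + 76.078ms (3/14)
16. 3043.111ms @ 60/7 + 76.078ms (3/14)
17. 3119.189ms @ 123/14 + 76.078ms (3/14)
18. 3195.266ms @ 9 + 213.018ms (3/5)
19. 3408.284ms @ 48/5 + 213.018ms (3/5)
20. 3621.302ms @ 51/5 + 213.018ms (3/5)
21. 3834.32ms @ 54/5 + 213.018ms (3/5)
22. 4047.337ms @ 57/5 + 213.018ms (3/5)

note 22 onset = 57/5b = 4047.337ms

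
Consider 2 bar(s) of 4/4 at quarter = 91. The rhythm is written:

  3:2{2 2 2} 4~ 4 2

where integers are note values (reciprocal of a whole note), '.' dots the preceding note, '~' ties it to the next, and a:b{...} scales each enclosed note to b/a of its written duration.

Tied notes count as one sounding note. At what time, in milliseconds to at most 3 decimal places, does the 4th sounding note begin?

1. 0.0ms @ 0 + 879.121ms (4/3)
2. 879.121ms @ 4/3 + 879.121ms (4/3)
3. 1758.242ms @ 8/3 + 879.121ms (4/3)
4. 2637.363ms @ 4 + 1318.681ms (2)
5. 3956.044ms @ 6 + 1318.681ms (2)

note 4 onset = 4b = 2637.363ms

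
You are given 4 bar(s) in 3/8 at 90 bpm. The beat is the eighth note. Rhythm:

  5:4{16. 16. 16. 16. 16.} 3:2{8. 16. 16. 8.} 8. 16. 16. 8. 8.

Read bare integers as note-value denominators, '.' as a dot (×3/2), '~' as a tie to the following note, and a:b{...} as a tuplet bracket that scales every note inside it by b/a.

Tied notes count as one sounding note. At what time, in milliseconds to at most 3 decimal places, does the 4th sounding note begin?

1. 0.0ms @ 0 + 400.0ms (3/5)
2. 400.0ms @ 3/5 + 400.0ms (3/5)
3. 800.0ms @ 6/5 + 400.0ms (3/5)
4. 1200.0ms @ 9/5 + 400.0ms (3/5)
5. 1600.0ms @ 12/5 + 400.0ms (3/5)
6. 2000.0ms @ 3 + 666.667ms (1)
7. 2666.667ms @ 4 + 333.333ms (1/2)
8. 3000.0ms @ 9/2 + 333.333ms (1/2)
9. 3333.333ms @ 5 + 666.667ms (1)
10. 4000.0ms @ 6 + 1000.0ms (3/2)
11. 5000.0ms @ 15/2 + 500.0ms (3/4)
12. 5500.0ms @ 33/4 + 500.0ms (3/4)
13. 6000.0ms @ 9 + 1000.0ms (3/2)
14. 7000.0ms @ 21/2 + 1000.0ms (3/2)

note 4 onset = 9/5b = 1200.0ms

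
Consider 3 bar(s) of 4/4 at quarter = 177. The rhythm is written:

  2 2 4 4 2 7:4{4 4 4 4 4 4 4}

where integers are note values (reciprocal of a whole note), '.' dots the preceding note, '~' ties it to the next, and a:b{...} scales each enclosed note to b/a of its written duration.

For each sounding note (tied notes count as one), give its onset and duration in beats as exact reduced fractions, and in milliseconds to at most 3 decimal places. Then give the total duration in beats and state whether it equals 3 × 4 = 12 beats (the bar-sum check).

1) 0.0ms=0b +677.966ms=2b
2) 677.966ms=2b +677.966ms=2b
3) 1355.932ms=4b +338.983ms=1b
4) 1694.915ms=5b +338.983ms=1b
5) 2033.898ms=6b +677.966ms=2b
6) 2711.864ms=8b +193.705ms=4/7b
7) 2905.569ms=60/7b +193.705ms=4/7b
8) 3099.274ms=64/7b +193.705ms=4/7b
9) 3292.978ms=68/7b +193.705ms=4/7b
10) 3486.683ms=72/7b +193.705ms=4/7b
11) 3680.387ms=76/7b +193.705ms=4/7b
12) 3874.092ms=80/7b +193.705ms=4/7b
Σ=12b of 12 (177bpm 4/4) — PASS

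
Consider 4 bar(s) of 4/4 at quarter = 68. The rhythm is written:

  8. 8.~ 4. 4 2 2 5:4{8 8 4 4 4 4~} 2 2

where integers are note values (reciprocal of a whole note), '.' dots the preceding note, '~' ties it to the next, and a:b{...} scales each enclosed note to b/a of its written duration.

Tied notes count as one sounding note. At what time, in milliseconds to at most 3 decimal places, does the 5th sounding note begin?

note 5 onset = 6b = 5294.118ms

1. 0.0ms @ 0 + 661.765ms (3/4)
2. 661.765ms @ 3/4 + 1985.294ms (9/4)
3. 2647.059ms @ 3 + 882.353ms (1)
4. 3529.412ms @ 4 + 1764.706ms (2)
5. 5294.118ms @ 6 + 1764.706ms (2)
6. 7058.824ms @ 8 + 352.941ms (2/5)
7. 7411.765ms @ 42/5 + 352.941ms (2/5)
8. 7764.706ms @ 44/5 + 705.882ms (4/5)
9. 8470.588ms @ 48/5 + 705.882ms (4/5)
10. 9176.471ms @ 52/5 + 705.882ms (4/5)
11. 9882.353ms @ 56/5 + 2470.588ms (14/5)
12. 12352.941ms @ 14 + 1764.706ms (2)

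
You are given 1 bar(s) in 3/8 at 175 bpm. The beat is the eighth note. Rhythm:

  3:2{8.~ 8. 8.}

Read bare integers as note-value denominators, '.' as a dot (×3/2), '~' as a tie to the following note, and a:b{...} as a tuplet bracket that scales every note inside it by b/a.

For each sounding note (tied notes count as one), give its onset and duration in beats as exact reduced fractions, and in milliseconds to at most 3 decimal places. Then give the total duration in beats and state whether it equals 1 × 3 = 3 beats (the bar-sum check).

1) 0.0ms=0b +685.714ms=2b
2) 685.714ms=2b +342.857ms=1b
Σ=3b of 3 (175bpm 3/8) — PASS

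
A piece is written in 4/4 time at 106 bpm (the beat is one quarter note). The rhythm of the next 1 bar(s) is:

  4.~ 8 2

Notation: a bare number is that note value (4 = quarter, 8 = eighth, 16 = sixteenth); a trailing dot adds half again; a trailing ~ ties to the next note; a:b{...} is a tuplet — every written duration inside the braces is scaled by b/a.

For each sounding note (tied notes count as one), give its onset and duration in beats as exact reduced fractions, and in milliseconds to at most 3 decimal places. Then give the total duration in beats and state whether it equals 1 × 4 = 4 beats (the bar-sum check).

1) 0.0ms=0b +1132.075ms=2b
2) 1132.075ms=2b +1132.075ms=2b
Σ=4b of 4 (106bpm 4/4) — PASS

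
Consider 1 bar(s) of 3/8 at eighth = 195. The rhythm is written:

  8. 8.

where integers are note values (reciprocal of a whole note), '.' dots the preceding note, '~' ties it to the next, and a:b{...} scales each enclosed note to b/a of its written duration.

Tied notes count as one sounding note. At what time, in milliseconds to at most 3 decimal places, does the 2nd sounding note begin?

1. 0.0ms @ 0 + 461.538ms (3/2)
2. 461.538ms @ 3/2 + 461.538ms (3/2)

note 2 onset = 3/2b = 461.538ms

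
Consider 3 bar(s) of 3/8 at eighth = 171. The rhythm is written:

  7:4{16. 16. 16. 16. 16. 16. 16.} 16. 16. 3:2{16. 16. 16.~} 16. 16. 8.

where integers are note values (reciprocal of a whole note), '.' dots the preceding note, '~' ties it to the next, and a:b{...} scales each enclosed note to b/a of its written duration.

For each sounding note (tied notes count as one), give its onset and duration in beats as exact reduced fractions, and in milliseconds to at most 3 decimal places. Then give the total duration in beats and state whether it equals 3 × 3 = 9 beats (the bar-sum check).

1) 0.0ms=0b +150.376ms=3/7b
2) 150.376ms=3/7b +150.376ms=3/7b
3) 300.752ms=6/7b +150.376ms=3/7b
4) 451.128ms=9/7b +150.376ms=3/7b
5) 601.504ms=12/7b +150.376ms=3/7b
6) 751.88ms=15/7b +150.376ms=3/7b
7) 902.256ms=18/7b +150.376ms=3/7b
8) 1052.632ms=3b +263.158ms=3/4b
9) 1315.789ms=15/4b +263.158ms=3/4b
10) 1578.947ms=9/2b +175.439ms=1/2b
11) 1754.386ms=5b +175.439ms=1/2b
12) 1929.825ms=11/2b +438.596ms=5/4b
13) 2368.421ms=27/4b +263.158ms=3/4b
14) 2631.579ms=15/2b +526.316ms=3/2b
Σ=9b of 9 (171bpm 3/8) — PASS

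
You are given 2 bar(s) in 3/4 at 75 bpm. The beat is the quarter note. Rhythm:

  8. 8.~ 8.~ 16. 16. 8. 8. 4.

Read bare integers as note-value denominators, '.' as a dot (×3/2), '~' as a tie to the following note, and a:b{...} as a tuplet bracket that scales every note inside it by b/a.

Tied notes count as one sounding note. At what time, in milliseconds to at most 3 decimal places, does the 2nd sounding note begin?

1. 0.0ms @ 0 + 600.0ms (3/4)
2. 600.0ms @ 3/4 + 1500.0ms (15/8)
3. 2100.0ms @ 21/8 + 300.0ms (3/8)
4. 2400.0ms @ 3 + 600.0ms (3/4)
5. 3000.0ms @ 15/4 + 600.0ms (3/4)
6. 3600.0ms @ 9/2 + 1200.0ms (3/2)

note 2 onset = 3/4b = 600.0ms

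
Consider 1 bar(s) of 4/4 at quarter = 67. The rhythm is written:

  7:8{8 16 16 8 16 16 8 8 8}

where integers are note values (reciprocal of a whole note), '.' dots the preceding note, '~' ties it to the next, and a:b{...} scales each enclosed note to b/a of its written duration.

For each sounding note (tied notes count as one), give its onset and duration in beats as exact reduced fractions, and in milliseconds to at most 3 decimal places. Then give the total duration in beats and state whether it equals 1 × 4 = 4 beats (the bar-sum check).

1) 0.0ms=0b +511.727ms=4/7b
2) 511.727ms=4/7b +255.864ms=2/7b
3) 767.591ms=6/7b +255.864ms=2/7b
4) 1023.454ms=8/7b +511.727ms=4/7b
5) 1535.181ms=12/7b +255.864ms=2/7b
6) 1791.045ms=2b +255.864ms=2/7b
7) 2046.908ms=16/7b +511.727ms=4/7b
8) 2558.635ms=20/7b +511.727ms=4/7b
9) 3070.362ms=24/7b +511.727ms=4/7b
Σ=4b of 4 (67bpm 4/4) — PASS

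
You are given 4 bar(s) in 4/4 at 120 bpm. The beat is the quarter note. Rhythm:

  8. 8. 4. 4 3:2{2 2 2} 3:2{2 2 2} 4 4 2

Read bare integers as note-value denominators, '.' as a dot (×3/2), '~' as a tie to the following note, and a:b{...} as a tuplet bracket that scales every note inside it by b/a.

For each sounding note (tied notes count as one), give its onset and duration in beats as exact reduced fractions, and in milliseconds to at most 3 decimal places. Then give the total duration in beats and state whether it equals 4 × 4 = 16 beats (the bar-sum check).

1) 0.0ms=0b +375.0ms=3/4b
2) 375.0ms=3/4b +375.0ms=3/4b
3) 750.0ms=3/2b +750.0ms=3/2b
4) 1500.0ms=3b +500.0ms=1b
5) 2000.0ms=4b +666.667ms=4/3b
6) 2666.667ms=16/3b +666.667ms=4/3b
7) 3333.333ms=20/3b +666.667ms=4/3b
8) 4000.0ms=8b +666.667ms=4/3b
9) 4666.667ms=28/3b +666.667ms=4/3b
10) 5333.333ms=32/3b +666.667ms=4/3b
11) 6000.0ms=12b +500.0ms=1b
12) 6500.0ms=13b +500.0ms=1b
13) 7000.0ms=14b +1000.0ms=2b
Σ=16b of 16 (120bpm 4/4) — PASS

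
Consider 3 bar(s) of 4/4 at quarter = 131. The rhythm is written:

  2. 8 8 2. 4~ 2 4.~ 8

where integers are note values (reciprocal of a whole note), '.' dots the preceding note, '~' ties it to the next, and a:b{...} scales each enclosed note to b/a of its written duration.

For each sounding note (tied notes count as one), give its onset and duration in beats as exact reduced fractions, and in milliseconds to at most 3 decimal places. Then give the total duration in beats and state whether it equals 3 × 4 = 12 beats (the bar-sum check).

1) 0.0ms=0b +1374.046ms=3b
2) 1374.046ms=3b +229.008ms=1/2b
3) 1603.053ms=7/2b +229.008ms=1/2b
4) 1832.061ms=4b +1374.046ms=3b
5) 3206.107ms=7b +1374.046ms=3b
6) 4580.153ms=10b +916.031ms=2b
Σ=12b of 12 (131bpm 4/4) — PASS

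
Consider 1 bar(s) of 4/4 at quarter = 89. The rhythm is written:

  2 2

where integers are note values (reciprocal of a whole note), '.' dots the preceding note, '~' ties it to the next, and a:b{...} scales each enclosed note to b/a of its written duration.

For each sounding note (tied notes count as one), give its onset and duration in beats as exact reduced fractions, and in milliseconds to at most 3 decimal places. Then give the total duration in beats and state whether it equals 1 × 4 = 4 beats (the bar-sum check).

1) 0.0ms=0b +1348.315ms=2b
2) 1348.315ms=2b +1348.315ms=2b
Σ=4b of 4 (89bpm 4/4) — PASS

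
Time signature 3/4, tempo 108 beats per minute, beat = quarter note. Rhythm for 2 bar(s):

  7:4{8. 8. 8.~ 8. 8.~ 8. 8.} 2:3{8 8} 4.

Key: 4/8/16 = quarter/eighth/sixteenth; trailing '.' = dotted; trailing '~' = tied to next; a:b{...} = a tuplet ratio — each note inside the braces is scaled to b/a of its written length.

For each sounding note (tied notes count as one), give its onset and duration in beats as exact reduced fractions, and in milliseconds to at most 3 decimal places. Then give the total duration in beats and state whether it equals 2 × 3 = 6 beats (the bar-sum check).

1) 0.0ms=0b +238.095ms=3/7b
2) 238.095ms=3/7b +238.095ms=3/7b
3) 476.19ms=6/7b +476.19ms=6/7b
4) 952.381ms=12/7b +476.19ms=6/7b
5) 1428.571ms=18/7b +238.095ms=3/7b
6) 1666.667ms=3b +416.667ms=3/4b
7) 2083.333ms=15/4b +416.667ms=3/4b
8) 2500.0ms=9/2b +833.333ms=3/2b
Σ=6b of 6 (108bpm 3/4) — PASS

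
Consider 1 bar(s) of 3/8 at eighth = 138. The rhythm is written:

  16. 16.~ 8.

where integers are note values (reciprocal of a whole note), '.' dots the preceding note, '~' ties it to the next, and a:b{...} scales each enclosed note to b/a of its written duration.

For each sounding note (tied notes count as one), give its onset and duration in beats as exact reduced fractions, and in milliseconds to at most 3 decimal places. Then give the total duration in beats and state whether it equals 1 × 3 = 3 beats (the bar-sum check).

1) 0.0ms=0b +326.087ms=3/4b
2) 326.087ms=3/4b +978.261ms=9/4b
Σ=3b of 3 (138bpm 3/8) — PASS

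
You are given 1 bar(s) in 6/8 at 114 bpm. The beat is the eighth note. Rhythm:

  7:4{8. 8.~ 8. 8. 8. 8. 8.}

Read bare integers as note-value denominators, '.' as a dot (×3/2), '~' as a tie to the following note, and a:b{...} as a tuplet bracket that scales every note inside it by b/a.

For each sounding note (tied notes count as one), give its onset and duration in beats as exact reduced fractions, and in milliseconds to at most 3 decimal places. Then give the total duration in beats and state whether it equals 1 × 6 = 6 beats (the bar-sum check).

1) 0.0ms=0b +451.128ms=6/7b
2) 451.128ms=6/7b +902.256ms=12/7b
3) 1353.383ms=18/7b +451.128ms=6/7b
4) 1804.511ms=24/7b +451.128ms=6/7b
5) 2255.639ms=30/7b +451.128ms=6/7b
6) 2706.767ms=36/7b +451.128ms=6/7b
Σ=6b of 6 (114bpm 6/8) — PASS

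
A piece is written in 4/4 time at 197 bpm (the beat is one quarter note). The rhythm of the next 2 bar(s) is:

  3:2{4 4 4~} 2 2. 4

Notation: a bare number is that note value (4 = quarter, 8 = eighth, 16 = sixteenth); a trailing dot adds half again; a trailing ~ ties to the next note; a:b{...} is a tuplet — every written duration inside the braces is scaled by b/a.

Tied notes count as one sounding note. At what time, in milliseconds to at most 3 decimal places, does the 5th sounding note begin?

note 5 onset = 7b = 2131.98ms

1. 0.0ms @ 0 + 203.046ms (2/3)
2. 203.046ms @ 2/3 + 203.046ms (2/3)
3. 406.091ms @ 4/3 + 812.183ms (8/3)
4. 1218.274ms @ 4 + 913.706ms (3)
5. 2131.98ms @ 7 + 304.569ms (1)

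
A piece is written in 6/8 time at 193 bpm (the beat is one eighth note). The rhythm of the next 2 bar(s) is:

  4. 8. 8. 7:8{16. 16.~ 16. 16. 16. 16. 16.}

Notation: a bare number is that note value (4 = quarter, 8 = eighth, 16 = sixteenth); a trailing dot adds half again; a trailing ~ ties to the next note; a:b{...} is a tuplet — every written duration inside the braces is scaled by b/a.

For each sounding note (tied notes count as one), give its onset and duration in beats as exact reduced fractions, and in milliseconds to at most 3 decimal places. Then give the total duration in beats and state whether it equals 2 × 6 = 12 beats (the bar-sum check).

1) 0.0ms=0b +932.642ms=3b
2) 932.642ms=3b +466.321ms=3/2b
3) 1398.964ms=9/2b +466.321ms=3/2b
4) 1865.285ms=6b +266.469ms=6/7b
5) 2131.754ms=48/7b +532.939ms=12/7b
6) 2664.693ms=60/7b +266.469ms=6/7b
7) 2931.162ms=66/7b +266.469ms=6/7b
8) 3197.631ms=72/7b +266.469ms=6/7b
9) 3464.101ms=78/7b +266.469ms=6/7b
Σ=12b of 12 (193bpm 6/8) — PASS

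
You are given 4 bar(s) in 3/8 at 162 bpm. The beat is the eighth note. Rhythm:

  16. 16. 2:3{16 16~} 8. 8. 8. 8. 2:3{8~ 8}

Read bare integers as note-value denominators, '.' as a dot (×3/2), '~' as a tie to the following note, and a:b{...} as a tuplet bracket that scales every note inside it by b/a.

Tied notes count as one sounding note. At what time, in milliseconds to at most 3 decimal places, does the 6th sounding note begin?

note 6 onset = 6b = 2222.222ms

1. 0.0ms @ 0 + 277.778ms (3/4)
2. 277.778ms @ 3/4 + 277.778ms (3/4)
3. 555.556ms @ 3/2 + 277.778ms (3/4)
4. 833.333ms @ 9/4 + 833.333ms (9/4)
5. 1666.667ms @ 9/2 + 555.556ms (3/2)
6. 2222.222ms @ 6 + 555.556ms (3/2)
7. 2777.778ms @ 15/2 + 555.556ms (3/2)
8. 3333.333ms @ 9 + 1111.111ms (3)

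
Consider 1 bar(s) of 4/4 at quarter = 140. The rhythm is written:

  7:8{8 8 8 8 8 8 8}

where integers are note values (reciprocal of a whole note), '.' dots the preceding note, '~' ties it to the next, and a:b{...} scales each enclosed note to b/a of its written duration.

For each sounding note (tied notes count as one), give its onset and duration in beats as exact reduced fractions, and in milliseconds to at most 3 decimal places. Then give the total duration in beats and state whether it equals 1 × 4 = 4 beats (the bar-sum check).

1) 0.0ms=0b +244.898ms=4/7b
2) 244.898ms=4/7b +244.898ms=4/7b
3) 489.796ms=8/7b +244.898ms=4/7b
4) 734.694ms=12/7b +244.898ms=4/7b
5) 979.592ms=16/7b +244.898ms=4/7b
6) 1224.49ms=20/7b +244.898ms=4/7b
7) 1469.388ms=24/7b +244.898ms=4/7b
Σ=4b of 4 (140bpm 4/4) — PASS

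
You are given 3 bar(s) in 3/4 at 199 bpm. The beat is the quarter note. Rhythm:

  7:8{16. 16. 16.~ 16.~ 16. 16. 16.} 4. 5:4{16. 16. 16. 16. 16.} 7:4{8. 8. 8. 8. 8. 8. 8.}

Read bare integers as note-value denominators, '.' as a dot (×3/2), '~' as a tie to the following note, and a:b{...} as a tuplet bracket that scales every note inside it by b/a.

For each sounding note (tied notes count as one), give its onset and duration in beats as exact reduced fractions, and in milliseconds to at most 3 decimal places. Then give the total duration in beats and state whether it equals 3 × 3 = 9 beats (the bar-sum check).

1) 0.0ms=0b +129.218ms=3/7b
2) 129.218ms=3/7b +129.218ms=3/7b
3) 258.435ms=6/7b +387.653ms=9/7b
4) 646.088ms=15/7b +129.218ms=3/7b
5) 775.305ms=18/7b +129.218ms=3/7b
6) 904.523ms=3b +452.261ms=3/2b
7) 1356.784ms=9/2b +90.452ms=3/10b
8) 1447.236ms=24/5b +90.452ms=3/10b
9) 1537.688ms=51/10b +90.452ms=3/10b
10) 1628.141ms=27/5b +90.452ms=3/10b
11) 1718.593ms=57/10b +90.452ms=3/10b
12) 1809.045ms=6b +129.218ms=3/7b
13) 1938.263ms=45/7b +129.218ms=3/7b
14) 2067.48ms=48/7b +129.218ms=3/7b
15) 2196.698ms=51/7b +129.218ms=3/7b
16) 2325.915ms=54/7b +129.218ms=3/7b
17) 2455.133ms=57/7b +129.218ms=3/7b
18) 2584.35ms=60/7b +129.218ms=3/7b
Σ=9b of 9 (199bpm 3/4) — PASS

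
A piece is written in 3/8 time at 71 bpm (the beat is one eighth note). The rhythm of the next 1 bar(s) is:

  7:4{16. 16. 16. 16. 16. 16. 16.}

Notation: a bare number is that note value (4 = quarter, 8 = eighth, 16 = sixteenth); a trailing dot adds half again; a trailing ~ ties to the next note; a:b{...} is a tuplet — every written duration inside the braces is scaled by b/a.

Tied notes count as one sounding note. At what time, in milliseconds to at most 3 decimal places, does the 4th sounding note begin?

note 4 onset = 9/7b = 1086.519ms

1. 0.0ms @ 0 + 362.173ms (3/7)
2. 362.173ms @ 3/7 + 362.173ms (3/7)
3. 724.346ms @ 6/7 + 362.173ms (3/7)
4. 1086.519ms @ 9/7 + 362.173ms (3/7)
5. 1448.692ms @ 12/7 + 362.173ms (3/7)
6. 1810.865ms @ 15/7 + 362.173ms (3/7)
7. 2173.038ms @ 18/7 + 362.173ms (3/7)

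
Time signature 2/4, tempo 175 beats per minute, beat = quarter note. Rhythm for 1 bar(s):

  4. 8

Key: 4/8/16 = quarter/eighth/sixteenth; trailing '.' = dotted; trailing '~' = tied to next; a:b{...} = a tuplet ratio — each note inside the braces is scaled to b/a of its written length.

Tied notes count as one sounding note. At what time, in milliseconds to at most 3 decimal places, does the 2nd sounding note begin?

1. 0.0ms @ 0 + 514.286ms (3/2)
2. 514.286ms @ 3/2 + 171.429ms (1/2)

note 2 onset = 3/2b = 514.286ms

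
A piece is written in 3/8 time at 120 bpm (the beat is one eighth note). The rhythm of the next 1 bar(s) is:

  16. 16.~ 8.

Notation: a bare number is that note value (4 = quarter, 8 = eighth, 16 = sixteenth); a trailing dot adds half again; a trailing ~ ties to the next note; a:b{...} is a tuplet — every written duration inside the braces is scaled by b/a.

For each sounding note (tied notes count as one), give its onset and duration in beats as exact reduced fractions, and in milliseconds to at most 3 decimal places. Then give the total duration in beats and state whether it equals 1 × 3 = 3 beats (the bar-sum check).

1) 0.0ms=0b +375.0ms=3/4b
2) 375.0ms=3/4b +1125.0ms=9/4b
Σ=3b of 3 (120bpm 3/8) — PASS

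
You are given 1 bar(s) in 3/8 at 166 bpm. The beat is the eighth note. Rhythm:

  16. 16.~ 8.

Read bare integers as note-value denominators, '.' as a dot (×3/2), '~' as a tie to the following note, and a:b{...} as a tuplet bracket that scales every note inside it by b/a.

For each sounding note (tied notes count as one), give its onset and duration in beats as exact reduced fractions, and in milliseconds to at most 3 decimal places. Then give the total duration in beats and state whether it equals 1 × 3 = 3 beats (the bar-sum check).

1) 0.0ms=0b +271.084ms=3/4b
2) 271.084ms=3/4b +813.253ms=9/4b
Σ=3b of 3 (166bpm 3/8) — PASS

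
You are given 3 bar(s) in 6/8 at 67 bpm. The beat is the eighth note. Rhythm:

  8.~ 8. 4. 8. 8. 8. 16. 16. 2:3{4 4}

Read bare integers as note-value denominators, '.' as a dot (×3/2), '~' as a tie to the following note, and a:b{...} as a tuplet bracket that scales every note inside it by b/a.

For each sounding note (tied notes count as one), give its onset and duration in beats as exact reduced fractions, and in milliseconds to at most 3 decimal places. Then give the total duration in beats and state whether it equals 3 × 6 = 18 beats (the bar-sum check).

1) 0.0ms=0b +2686.567ms=3b
2) 2686.567ms=3b +2686.567ms=3b
3) 5373.134ms=6b +1343.284ms=3/2b
4) 6716.418ms=15/2b +1343.284ms=3/2b
5) 8059.701ms=9b +1343.284ms=3/2b
6) 9402.985ms=21/2b +671.642ms=3/4b
7) 10074.627ms=45/4b +671.642ms=3/4b
8) 10746.269ms=12b +2686.567ms=3b
9) 13432.836ms=15b +2686.567ms=3b
Σ=18b of 18 (67bpm 6/8) — PASS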